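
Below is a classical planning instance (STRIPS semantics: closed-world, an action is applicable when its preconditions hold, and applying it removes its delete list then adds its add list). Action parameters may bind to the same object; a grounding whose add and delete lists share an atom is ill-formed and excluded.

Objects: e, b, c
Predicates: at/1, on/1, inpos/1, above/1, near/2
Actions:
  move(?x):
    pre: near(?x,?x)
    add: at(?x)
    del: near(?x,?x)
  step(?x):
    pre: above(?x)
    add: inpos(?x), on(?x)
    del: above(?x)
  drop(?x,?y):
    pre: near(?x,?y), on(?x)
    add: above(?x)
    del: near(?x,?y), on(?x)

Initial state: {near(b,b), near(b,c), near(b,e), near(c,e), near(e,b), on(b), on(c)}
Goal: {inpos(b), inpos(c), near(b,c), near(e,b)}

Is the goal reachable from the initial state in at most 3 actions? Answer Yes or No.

No

1. drop(b,e)  →  {above(b), near(b,b), near(b,c), near(c,e), near(e,b), on(c)}
2. step(b)  →  {inpos(b), near(b,b), near(b,c), near(c,e), near(e,b), on(b), on(c)}
3. drop(c,e)  →  {above(c), inpos(b), near(b,b), near(b,c), near(e,b), on(b)}
4. step(c)  →  {inpos(b), inpos(c), near(b,b), near(b,c), near(e,b), on(b), on(c)}
optimal plan length = 4; 4 > 3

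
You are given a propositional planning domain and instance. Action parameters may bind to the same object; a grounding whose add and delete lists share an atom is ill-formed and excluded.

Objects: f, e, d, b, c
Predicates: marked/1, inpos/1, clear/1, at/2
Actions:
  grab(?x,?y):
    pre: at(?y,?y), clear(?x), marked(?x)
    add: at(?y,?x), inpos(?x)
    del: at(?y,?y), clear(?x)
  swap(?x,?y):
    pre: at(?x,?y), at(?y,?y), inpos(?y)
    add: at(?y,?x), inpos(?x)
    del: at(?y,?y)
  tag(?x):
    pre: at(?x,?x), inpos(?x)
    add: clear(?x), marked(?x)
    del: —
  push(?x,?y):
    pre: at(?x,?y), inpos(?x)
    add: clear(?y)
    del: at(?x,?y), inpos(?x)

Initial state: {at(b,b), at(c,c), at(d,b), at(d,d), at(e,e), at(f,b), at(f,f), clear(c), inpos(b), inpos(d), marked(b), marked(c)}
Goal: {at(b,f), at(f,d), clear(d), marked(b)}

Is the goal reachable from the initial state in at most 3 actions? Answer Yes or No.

1. swap(f,b)  →  {at(b,f), at(c,c), at(d,b), at(d,d), at(e,e), at(f,b), at(f,f), clear(c), inpos(b), inpos(d), inpos(f), marked(b), marked(c)}
2. tag(d)  →  {at(b,f), at(c,c), at(d,b), at(d,d), at(e,e), at(f,b), at(f,f), clear(c), clear(d), inpos(b), inpos(d), inpos(f), marked(b), marked(c), marked(d)}
3. grab(d,f)  →  {at(b,f), at(c,c), at(d,b), at(d,d), at(e,e), at(f,b), at(f,d), clear(c), inpos(b), inpos(d), inpos(f), marked(b), marked(c), marked(d)}
4. tag(d)  →  {at(b,f), at(c,c), at(d,b), at(d,d), at(e,e), at(f,b), at(f,d), clear(c), clear(d), inpos(b), inpos(d), inpos(f), marked(b), marked(c), marked(d)}
optimal plan length = 4; 4 > 3

No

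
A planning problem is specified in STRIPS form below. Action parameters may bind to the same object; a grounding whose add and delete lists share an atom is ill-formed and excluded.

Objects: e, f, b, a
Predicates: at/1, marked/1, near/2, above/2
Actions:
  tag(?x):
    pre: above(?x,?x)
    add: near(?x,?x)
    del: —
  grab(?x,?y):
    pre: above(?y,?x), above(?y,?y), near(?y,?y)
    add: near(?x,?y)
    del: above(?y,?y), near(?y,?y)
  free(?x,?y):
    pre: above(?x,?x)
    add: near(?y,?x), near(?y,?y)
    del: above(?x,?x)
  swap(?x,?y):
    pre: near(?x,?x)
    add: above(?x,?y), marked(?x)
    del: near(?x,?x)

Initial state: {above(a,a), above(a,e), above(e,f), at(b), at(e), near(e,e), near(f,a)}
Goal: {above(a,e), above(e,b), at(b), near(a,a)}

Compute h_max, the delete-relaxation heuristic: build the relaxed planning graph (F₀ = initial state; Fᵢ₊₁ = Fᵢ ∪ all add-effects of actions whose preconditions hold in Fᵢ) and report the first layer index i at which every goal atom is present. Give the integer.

1

F0 = init (7 atoms)
F1 = F0 ∪ {above(e,a), above(e,b), above(e,e), marked(e), near(a,a), near(b,a), near(b,b), near(e,a), near(f,f)}  (16 atoms)
goal ⊆ F1  ⇒  h_max = 1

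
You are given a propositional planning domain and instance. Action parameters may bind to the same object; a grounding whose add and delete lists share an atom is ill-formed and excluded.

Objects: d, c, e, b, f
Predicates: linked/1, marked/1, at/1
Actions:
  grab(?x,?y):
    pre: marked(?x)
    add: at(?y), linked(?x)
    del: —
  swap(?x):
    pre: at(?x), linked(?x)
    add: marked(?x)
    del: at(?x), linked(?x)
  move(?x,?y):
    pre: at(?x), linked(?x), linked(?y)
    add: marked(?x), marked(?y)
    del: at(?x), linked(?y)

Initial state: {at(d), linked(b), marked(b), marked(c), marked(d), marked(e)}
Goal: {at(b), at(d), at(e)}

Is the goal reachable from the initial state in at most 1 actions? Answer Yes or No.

1. grab(d,e)  →  {at(d), at(e), linked(b), linked(d), marked(b), marked(c), marked(d), marked(e)}
2. grab(d,b)  →  {at(b), at(d), at(e), linked(b), linked(d), marked(b), marked(c), marked(d), marked(e)}
optimal plan length = 2; 2 > 1

No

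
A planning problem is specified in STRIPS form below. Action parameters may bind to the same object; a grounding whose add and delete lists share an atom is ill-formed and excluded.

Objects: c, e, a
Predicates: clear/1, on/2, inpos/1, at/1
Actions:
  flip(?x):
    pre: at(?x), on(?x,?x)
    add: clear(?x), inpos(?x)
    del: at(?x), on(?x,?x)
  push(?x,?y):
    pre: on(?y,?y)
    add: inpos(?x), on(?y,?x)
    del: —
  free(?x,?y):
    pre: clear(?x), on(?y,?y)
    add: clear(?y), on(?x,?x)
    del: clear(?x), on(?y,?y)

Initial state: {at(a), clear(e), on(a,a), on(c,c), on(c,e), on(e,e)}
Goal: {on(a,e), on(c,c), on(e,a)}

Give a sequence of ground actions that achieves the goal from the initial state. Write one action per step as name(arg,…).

1. push(e,a)  →  {at(a), clear(e), inpos(e), on(a,a), on(a,e), on(c,c), on(c,e), on(e,e)}
2. push(a,e)  →  {at(a), clear(e), inpos(a), inpos(e), on(a,a), on(a,e), on(c,c), on(c,e), on(e,a), on(e,e)}

push(e,a); push(a,e)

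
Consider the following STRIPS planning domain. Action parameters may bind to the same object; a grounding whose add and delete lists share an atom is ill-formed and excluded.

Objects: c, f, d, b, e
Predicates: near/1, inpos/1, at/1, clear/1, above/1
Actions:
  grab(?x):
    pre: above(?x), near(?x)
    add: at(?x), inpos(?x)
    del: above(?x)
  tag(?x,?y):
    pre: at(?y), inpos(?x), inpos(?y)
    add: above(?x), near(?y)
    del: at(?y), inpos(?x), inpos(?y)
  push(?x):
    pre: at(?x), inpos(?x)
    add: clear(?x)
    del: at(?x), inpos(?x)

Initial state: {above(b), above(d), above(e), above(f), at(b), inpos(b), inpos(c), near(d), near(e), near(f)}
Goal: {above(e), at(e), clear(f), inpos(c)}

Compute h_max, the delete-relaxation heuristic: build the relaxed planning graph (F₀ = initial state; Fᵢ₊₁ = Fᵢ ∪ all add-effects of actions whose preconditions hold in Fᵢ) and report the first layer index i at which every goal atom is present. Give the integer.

2

F0 = init (10 atoms)
F1 = F0 ∪ {above(c), at(d), at(e), at(f), clear(b), inpos(d), inpos(e), inpos(f), near(b)}  (19 atoms)
F2 = F1 ∪ {clear(d), clear(e), clear(f)}  (22 atoms)
goal ⊆ F2  ⇒  h_max = 2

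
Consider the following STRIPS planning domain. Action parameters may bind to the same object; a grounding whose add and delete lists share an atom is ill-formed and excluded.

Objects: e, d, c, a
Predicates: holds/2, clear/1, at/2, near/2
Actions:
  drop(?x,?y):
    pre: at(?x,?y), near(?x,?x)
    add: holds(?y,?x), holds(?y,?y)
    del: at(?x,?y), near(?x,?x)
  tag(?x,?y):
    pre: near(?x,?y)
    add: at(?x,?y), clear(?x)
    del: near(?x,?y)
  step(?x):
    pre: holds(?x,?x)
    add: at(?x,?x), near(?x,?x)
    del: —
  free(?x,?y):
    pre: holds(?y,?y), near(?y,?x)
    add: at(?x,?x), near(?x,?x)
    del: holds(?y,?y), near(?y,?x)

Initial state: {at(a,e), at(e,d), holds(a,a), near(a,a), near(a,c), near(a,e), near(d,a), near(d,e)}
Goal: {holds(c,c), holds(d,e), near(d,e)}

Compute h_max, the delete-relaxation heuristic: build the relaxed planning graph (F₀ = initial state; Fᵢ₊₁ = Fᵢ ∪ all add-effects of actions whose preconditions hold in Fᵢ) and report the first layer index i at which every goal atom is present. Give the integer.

2

F0 = init (8 atoms)
F1 = F0 ∪ {at(a,a), at(a,c), at(c,c), at(d,a), at(d,e), at(e,e), clear(a), clear(d), holds(e,a), holds(e,e), near(c,c), near(e,e)}  (20 atoms)
F2 = F1 ∪ {clear(c), clear(e), holds(c,a), holds(c,c), holds(d,d), holds(d,e)}  (26 atoms)
goal ⊆ F2  ⇒  h_max = 2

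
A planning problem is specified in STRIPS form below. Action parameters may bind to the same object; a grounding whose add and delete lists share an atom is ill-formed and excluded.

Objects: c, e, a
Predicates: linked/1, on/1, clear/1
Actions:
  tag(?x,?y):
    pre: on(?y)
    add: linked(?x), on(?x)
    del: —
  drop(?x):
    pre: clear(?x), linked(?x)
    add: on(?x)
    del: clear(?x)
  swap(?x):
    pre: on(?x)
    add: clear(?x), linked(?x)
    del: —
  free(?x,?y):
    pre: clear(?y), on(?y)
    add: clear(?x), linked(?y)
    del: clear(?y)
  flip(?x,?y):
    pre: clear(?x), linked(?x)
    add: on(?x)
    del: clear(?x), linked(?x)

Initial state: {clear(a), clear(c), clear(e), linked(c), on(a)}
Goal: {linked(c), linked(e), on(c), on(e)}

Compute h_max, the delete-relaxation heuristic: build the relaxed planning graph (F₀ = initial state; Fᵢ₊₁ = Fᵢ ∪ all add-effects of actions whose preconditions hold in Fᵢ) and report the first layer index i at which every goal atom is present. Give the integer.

F0 = init (5 atoms)
F1 = F0 ∪ {linked(a), linked(e), on(c), on(e)}  (9 atoms)
goal ⊆ F1  ⇒  h_max = 1

1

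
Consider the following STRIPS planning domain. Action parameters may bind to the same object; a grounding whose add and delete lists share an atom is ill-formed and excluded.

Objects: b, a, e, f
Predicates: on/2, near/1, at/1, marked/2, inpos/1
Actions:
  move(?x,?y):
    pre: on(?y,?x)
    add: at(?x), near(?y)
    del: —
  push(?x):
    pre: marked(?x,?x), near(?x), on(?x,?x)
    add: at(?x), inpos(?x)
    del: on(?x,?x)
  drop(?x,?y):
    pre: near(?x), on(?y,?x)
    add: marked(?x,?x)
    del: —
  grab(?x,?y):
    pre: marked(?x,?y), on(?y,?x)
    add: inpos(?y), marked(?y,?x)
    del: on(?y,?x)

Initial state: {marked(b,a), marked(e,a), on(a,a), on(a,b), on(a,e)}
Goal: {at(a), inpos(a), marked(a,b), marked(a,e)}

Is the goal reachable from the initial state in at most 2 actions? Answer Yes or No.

1. move(a,a)  →  {at(a), marked(b,a), marked(e,a), near(a), on(a,a), on(a,b), on(a,e)}
2. grab(b,a)  →  {at(a), inpos(a), marked(a,b), marked(b,a), marked(e,a), near(a), on(a,a), on(a,e)}
3. grab(e,a)  →  {at(a), inpos(a), marked(a,b), marked(a,e), marked(b,a), marked(e,a), near(a), on(a,a)}
optimal plan length = 3; 3 > 2

No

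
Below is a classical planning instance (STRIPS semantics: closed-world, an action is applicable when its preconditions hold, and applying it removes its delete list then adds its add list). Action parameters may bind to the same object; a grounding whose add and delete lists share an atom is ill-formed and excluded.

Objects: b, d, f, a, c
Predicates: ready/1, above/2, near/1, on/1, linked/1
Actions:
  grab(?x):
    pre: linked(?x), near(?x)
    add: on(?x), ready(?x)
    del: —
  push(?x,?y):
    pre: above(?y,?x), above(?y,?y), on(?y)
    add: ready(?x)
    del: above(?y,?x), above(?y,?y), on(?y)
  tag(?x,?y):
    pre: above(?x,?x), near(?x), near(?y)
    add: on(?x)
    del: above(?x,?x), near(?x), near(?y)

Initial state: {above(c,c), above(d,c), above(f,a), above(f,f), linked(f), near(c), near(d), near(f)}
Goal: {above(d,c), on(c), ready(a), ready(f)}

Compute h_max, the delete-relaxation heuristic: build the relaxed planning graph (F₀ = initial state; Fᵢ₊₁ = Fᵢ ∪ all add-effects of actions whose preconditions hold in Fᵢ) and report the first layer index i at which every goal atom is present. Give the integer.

F0 = init (8 atoms)
F1 = F0 ∪ {on(c), on(f), ready(f)}  (11 atoms)
F2 = F1 ∪ {ready(a), ready(c)}  (13 atoms)
goal ⊆ F2  ⇒  h_max = 2

2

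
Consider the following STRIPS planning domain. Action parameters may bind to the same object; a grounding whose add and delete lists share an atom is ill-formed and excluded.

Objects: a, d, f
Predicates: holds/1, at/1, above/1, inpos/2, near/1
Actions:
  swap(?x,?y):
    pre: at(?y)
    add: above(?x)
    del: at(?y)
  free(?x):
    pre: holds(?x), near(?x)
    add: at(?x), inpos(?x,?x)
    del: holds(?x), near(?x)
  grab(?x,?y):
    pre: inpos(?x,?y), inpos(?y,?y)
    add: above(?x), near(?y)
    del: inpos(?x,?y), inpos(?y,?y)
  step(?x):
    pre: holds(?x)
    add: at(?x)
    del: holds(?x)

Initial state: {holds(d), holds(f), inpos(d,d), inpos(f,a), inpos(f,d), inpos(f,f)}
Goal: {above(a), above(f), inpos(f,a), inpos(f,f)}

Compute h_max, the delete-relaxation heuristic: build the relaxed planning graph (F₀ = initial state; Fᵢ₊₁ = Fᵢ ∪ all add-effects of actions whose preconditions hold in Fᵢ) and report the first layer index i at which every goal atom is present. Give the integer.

2

F0 = init (6 atoms)
F1 = F0 ∪ {above(d), above(f), at(d), at(f), near(d), near(f)}  (12 atoms)
F2 = F1 ∪ {above(a)}  (13 atoms)
goal ⊆ F2  ⇒  h_max = 2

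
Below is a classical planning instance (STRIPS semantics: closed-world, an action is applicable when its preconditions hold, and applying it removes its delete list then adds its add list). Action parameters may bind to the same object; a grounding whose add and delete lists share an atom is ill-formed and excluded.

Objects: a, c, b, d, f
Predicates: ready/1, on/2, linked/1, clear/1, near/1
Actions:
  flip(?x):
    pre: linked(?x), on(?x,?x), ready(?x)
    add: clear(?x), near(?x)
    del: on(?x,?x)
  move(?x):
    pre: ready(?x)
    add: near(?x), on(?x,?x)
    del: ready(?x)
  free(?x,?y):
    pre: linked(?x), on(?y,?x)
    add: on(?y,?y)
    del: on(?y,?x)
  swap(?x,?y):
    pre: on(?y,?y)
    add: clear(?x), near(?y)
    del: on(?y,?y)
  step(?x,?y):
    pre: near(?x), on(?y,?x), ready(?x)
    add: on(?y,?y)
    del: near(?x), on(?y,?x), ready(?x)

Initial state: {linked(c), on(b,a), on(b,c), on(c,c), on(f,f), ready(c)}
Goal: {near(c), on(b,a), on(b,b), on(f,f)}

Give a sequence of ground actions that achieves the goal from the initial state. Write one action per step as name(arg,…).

1. flip(c)  →  {clear(c), linked(c), near(c), on(b,a), on(b,c), on(f,f), ready(c)}
2. free(c,b)  →  {clear(c), linked(c), near(c), on(b,a), on(b,b), on(f,f), ready(c)}

flip(c); free(c,b)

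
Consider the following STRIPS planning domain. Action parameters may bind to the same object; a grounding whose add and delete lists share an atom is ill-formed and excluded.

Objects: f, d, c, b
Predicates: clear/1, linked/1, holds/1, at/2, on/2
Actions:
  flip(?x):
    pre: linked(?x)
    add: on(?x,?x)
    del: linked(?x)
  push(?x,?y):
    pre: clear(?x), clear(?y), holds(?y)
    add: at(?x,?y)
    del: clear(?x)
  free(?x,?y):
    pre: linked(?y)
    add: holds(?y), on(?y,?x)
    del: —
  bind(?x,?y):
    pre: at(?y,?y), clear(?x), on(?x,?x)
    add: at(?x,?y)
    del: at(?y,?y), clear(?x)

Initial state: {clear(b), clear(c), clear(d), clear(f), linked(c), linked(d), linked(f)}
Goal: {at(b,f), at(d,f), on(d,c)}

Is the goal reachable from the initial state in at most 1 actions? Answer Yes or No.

No

1. free(f,f)  →  {clear(b), clear(c), clear(d), clear(f), holds(f), linked(c), linked(d), linked(f), on(f,f)}
2. push(d,f)  →  {at(d,f), clear(b), clear(c), clear(f), holds(f), linked(c), linked(d), linked(f), on(f,f)}
3. push(b,f)  →  {at(b,f), at(d,f), clear(c), clear(f), holds(f), linked(c), linked(d), linked(f), on(f,f)}
4. free(c,d)  →  {at(b,f), at(d,f), clear(c), clear(f), holds(d), holds(f), linked(c), linked(d), linked(f), on(d,c), on(f,f)}
optimal plan length = 4; 4 > 1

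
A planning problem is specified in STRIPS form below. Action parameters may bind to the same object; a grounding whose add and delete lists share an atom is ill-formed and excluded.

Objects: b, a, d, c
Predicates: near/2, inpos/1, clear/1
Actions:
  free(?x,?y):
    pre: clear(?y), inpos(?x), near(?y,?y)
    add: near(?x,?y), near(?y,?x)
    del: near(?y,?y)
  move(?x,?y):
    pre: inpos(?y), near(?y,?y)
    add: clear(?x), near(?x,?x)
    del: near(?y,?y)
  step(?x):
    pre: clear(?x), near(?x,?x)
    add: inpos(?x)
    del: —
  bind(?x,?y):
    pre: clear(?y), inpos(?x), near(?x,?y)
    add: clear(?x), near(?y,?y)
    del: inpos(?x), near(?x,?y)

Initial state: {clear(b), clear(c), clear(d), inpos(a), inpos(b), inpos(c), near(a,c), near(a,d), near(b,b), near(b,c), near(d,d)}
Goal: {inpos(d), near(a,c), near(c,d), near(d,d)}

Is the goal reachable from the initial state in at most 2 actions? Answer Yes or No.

1. free(c,d)  →  {clear(b), clear(c), clear(d), inpos(a), inpos(b), inpos(c), near(a,c), near(a,d), near(b,b), near(b,c), near(c,d), near(d,c)}
2. move(d,b)  →  {clear(b), clear(c), clear(d), inpos(a), inpos(b), inpos(c), near(a,c), near(a,d), near(b,c), near(c,d), near(d,c), near(d,d)}
3. step(d)  →  {clear(b), clear(c), clear(d), inpos(a), inpos(b), inpos(c), inpos(d), near(a,c), near(a,d), near(b,c), near(c,d), near(d,c), near(d,d)}
optimal plan length = 3; 3 > 2

No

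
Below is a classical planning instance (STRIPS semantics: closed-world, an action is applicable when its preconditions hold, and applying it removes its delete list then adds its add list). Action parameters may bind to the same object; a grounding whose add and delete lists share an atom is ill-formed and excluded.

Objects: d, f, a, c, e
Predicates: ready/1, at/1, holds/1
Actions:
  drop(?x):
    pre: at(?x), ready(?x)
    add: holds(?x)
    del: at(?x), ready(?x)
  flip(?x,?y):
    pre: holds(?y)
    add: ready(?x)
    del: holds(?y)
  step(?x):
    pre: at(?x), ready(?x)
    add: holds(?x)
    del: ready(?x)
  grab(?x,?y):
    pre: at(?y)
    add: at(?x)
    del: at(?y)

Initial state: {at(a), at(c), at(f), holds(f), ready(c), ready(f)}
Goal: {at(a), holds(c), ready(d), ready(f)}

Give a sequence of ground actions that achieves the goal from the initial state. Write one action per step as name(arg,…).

drop(c); flip(d,f)

1. drop(c)  →  {at(a), at(f), holds(c), holds(f), ready(f)}
2. flip(d,f)  →  {at(a), at(f), holds(c), ready(d), ready(f)}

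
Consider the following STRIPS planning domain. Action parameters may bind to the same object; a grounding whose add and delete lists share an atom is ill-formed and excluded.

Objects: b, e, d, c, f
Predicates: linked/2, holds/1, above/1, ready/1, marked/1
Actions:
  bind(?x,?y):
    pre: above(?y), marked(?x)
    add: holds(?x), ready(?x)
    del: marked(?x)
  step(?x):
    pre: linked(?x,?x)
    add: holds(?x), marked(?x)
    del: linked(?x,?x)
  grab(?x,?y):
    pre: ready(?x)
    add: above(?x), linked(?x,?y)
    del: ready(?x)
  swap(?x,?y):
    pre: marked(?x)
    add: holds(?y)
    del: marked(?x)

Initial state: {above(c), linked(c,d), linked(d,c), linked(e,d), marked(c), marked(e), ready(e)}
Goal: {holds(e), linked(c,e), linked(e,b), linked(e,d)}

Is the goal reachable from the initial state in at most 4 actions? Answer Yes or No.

1. bind(e,c)  →  {above(c), holds(e), linked(c,d), linked(d,c), linked(e,d), marked(c), ready(e)}
2. bind(c,c)  →  {above(c), holds(c), holds(e), linked(c,d), linked(d,c), linked(e,d), ready(c), ready(e)}
3. grab(e,b)  →  {above(c), above(e), holds(c), holds(e), linked(c,d), linked(d,c), linked(e,b), linked(e,d), ready(c)}
4. grab(c,e)  →  {above(c), above(e), holds(c), holds(e), linked(c,d), linked(c,e), linked(d,c), linked(e,b), linked(e,d)}
optimal plan length = 4; 4 ≤ 4

Yes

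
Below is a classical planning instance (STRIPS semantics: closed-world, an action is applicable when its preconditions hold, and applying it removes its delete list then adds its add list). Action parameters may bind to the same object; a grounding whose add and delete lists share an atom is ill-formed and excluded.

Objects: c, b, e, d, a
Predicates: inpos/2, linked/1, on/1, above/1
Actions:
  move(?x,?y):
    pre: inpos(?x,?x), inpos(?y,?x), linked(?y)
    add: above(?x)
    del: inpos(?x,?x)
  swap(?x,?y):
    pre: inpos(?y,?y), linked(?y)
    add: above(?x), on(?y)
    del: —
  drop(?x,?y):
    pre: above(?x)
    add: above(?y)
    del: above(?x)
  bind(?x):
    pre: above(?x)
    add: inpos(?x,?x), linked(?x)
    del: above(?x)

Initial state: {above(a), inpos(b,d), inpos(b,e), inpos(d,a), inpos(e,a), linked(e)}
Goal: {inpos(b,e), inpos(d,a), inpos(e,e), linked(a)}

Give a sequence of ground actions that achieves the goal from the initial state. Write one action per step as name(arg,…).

bind(a); swap(e,a); bind(e)

1. bind(a)  →  {inpos(a,a), inpos(b,d), inpos(b,e), inpos(d,a), inpos(e,a), linked(a), linked(e)}
2. swap(e,a)  →  {above(e), inpos(a,a), inpos(b,d), inpos(b,e), inpos(d,a), inpos(e,a), linked(a), linked(e), on(a)}
3. bind(e)  →  {inpos(a,a), inpos(b,d), inpos(b,e), inpos(d,a), inpos(e,a), inpos(e,e), linked(a), linked(e), on(a)}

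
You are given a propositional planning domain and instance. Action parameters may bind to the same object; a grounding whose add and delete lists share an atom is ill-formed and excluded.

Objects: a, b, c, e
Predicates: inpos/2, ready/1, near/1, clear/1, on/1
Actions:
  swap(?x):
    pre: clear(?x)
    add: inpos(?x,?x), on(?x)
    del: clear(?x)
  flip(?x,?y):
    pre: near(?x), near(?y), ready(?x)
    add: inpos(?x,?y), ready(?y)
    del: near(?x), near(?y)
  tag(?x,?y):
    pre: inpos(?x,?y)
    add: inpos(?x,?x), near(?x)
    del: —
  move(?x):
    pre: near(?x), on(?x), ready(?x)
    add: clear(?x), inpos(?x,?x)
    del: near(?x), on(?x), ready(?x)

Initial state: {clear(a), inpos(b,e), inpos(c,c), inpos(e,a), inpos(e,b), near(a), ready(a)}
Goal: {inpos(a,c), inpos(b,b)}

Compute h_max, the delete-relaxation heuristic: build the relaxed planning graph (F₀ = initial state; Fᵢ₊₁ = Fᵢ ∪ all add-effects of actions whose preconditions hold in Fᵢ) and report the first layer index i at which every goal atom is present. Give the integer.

2

F0 = init (7 atoms)
F1 = F0 ∪ {inpos(a,a), inpos(b,b), inpos(e,e), near(b), near(c), near(e), on(a)}  (14 atoms)
F2 = F1 ∪ {inpos(a,b), inpos(a,c), inpos(a,e), ready(b), ready(c), ready(e)}  (20 atoms)
goal ⊆ F2  ⇒  h_max = 2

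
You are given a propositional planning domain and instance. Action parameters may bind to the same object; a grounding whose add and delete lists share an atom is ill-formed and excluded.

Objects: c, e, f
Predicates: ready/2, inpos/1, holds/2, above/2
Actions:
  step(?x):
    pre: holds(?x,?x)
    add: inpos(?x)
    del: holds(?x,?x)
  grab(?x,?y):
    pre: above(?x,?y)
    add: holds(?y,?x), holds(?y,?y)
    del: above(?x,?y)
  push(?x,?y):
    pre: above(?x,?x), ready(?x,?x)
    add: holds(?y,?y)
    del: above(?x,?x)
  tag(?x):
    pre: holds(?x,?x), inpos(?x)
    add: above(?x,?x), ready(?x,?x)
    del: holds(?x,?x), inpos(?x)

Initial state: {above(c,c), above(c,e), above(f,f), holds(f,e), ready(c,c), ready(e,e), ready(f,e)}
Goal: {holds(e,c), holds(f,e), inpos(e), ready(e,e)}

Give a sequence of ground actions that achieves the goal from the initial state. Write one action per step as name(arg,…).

grab(c,e); step(e)

1. grab(c,e)  →  {above(c,c), above(f,f), holds(e,c), holds(e,e), holds(f,e), ready(c,c), ready(e,e), ready(f,e)}
2. step(e)  →  {above(c,c), above(f,f), holds(e,c), holds(f,e), inpos(e), ready(c,c), ready(e,e), ready(f,e)}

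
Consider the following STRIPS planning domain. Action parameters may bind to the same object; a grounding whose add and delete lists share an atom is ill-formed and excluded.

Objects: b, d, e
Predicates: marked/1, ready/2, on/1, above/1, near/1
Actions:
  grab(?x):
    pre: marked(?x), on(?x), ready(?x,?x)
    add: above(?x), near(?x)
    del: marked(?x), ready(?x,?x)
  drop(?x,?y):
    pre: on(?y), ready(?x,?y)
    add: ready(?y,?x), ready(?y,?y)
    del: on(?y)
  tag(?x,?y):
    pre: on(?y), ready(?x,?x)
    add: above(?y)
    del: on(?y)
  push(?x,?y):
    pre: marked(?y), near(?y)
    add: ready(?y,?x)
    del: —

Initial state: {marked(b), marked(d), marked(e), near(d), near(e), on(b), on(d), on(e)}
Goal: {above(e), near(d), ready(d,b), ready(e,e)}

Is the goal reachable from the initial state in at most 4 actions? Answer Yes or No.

Yes

1. push(b,d)  →  {marked(b), marked(d), marked(e), near(d), near(e), on(b), on(d), on(e), ready(d,b)}
2. push(e,e)  →  {marked(b), marked(d), marked(e), near(d), near(e), on(b), on(d), on(e), ready(d,b), ready(e,e)}
3. tag(e,e)  →  {above(e), marked(b), marked(d), marked(e), near(d), near(e), on(b), on(d), ready(d,b), ready(e,e)}
optimal plan length = 3; 3 ≤ 4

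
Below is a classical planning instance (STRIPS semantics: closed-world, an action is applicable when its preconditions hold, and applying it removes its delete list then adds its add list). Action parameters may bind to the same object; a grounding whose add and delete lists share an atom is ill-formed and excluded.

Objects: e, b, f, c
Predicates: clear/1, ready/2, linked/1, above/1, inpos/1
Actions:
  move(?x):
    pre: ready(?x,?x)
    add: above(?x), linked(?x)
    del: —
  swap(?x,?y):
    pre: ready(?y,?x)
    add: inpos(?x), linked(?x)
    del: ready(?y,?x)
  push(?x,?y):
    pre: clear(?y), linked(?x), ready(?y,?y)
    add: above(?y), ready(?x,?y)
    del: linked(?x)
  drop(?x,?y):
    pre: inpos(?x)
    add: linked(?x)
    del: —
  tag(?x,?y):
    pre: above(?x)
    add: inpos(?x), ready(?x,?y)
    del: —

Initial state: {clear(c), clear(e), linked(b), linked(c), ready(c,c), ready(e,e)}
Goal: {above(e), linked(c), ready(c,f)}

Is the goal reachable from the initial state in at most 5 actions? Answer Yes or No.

Yes

1. move(e)  →  {above(e), clear(c), clear(e), linked(b), linked(c), linked(e), ready(c,c), ready(e,e)}
2. move(c)  →  {above(c), above(e), clear(c), clear(e), linked(b), linked(c), linked(e), ready(c,c), ready(e,e)}
3. tag(c,f)  →  {above(c), above(e), clear(c), clear(e), inpos(c), linked(b), linked(c), linked(e), ready(c,c), ready(c,f), ready(e,e)}
optimal plan length = 3; 3 ≤ 5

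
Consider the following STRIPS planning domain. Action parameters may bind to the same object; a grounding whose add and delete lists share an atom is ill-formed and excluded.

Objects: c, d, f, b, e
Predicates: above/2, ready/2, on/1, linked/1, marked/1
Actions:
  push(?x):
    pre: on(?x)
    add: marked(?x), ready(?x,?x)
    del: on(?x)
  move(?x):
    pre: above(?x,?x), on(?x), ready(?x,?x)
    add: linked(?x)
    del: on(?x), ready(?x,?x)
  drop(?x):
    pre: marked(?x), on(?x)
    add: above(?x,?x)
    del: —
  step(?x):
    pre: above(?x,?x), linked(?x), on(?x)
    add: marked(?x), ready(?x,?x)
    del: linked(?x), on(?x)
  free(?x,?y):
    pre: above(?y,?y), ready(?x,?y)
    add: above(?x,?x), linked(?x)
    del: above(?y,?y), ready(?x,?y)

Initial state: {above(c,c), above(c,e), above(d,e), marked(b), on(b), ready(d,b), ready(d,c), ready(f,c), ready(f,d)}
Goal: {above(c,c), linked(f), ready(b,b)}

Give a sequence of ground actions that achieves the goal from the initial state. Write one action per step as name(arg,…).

drop(b); push(b); free(d,b); free(f,d)

1. drop(b)  →  {above(b,b), above(c,c), above(c,e), above(d,e), marked(b), on(b), ready(d,b), ready(d,c), ready(f,c), ready(f,d)}
2. push(b)  →  {above(b,b), above(c,c), above(c,e), above(d,e), marked(b), ready(b,b), ready(d,b), ready(d,c), ready(f,c), ready(f,d)}
3. free(d,b)  →  {above(c,c), above(c,e), above(d,d), above(d,e), linked(d), marked(b), ready(b,b), ready(d,c), ready(f,c), ready(f,d)}
4. free(f,d)  →  {above(c,c), above(c,e), above(d,e), above(f,f), linked(d), linked(f), marked(b), ready(b,b), ready(d,c), ready(f,c)}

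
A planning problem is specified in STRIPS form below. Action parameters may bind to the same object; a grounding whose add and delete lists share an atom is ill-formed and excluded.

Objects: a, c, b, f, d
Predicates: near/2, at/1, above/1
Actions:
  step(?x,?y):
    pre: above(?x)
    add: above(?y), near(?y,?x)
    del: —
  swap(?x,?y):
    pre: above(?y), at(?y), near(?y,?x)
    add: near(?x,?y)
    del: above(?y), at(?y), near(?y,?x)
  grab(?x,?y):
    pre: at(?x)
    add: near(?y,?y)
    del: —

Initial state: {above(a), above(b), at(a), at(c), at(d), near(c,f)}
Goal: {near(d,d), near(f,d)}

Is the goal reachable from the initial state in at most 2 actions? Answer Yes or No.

1. step(a,d)  →  {above(a), above(b), above(d), at(a), at(c), at(d), near(c,f), near(d,a)}
2. step(d,f)  →  {above(a), above(b), above(d), above(f), at(a), at(c), at(d), near(c,f), near(d,a), near(f,d)}
3. step(d,d)  →  {above(a), above(b), above(d), above(f), at(a), at(c), at(d), near(c,f), near(d,a), near(d,d), near(f,d)}
optimal plan length = 3; 3 > 2

No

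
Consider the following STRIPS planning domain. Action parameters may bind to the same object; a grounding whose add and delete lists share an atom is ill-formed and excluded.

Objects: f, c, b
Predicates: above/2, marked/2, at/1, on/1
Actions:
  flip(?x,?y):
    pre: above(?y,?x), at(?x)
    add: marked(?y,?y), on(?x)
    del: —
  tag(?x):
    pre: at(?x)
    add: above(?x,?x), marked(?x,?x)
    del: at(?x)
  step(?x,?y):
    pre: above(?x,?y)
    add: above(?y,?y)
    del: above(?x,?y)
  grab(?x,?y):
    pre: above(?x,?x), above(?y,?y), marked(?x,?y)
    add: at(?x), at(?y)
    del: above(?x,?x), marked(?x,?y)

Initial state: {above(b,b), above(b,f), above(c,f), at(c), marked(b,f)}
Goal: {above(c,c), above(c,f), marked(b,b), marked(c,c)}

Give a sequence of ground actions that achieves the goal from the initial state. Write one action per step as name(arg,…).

tag(c); step(b,f); grab(b,f); tag(b)

1. tag(c)  →  {above(b,b), above(b,f), above(c,c), above(c,f), marked(b,f), marked(c,c)}
2. step(b,f)  →  {above(b,b), above(c,c), above(c,f), above(f,f), marked(b,f), marked(c,c)}
3. grab(b,f)  →  {above(c,c), above(c,f), above(f,f), at(b), at(f), marked(c,c)}
4. tag(b)  →  {above(b,b), above(c,c), above(c,f), above(f,f), at(f), marked(b,b), marked(c,c)}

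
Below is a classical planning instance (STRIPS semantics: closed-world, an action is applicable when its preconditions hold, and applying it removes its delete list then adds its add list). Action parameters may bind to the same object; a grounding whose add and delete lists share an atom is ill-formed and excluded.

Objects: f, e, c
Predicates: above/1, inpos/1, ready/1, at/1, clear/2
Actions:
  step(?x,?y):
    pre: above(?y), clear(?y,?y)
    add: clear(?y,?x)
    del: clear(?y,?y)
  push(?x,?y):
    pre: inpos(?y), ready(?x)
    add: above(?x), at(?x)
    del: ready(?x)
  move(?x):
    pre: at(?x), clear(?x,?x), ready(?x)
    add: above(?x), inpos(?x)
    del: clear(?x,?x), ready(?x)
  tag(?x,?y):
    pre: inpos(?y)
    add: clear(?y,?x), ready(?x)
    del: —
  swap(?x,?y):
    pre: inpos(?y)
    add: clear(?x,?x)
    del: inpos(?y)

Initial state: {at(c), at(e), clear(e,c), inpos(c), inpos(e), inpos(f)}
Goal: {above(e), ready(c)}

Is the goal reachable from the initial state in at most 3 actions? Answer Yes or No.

Yes

1. tag(e,f)  →  {at(c), at(e), clear(e,c), clear(f,e), inpos(c), inpos(e), inpos(f), ready(e)}
2. push(e,f)  →  {above(e), at(c), at(e), clear(e,c), clear(f,e), inpos(c), inpos(e), inpos(f)}
3. tag(c,f)  →  {above(e), at(c), at(e), clear(e,c), clear(f,c), clear(f,e), inpos(c), inpos(e), inpos(f), ready(c)}
optimal plan length = 3; 3 ≤ 3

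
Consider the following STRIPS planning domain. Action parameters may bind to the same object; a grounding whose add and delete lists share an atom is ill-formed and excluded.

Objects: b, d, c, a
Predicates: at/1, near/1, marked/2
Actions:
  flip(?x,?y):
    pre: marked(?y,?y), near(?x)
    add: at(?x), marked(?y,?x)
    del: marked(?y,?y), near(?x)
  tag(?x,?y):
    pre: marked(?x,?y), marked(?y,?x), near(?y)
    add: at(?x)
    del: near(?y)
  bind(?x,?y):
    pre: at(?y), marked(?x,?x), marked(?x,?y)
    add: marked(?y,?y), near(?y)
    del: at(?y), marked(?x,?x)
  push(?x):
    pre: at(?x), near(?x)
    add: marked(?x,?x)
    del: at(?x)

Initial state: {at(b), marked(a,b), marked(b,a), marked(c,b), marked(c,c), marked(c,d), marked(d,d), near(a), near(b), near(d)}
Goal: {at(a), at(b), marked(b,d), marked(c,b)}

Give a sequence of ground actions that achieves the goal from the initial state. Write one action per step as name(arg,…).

flip(a,d); bind(c,b); tag(b,b); flip(d,b)

1. flip(a,d)  →  {at(a), at(b), marked(a,b), marked(b,a), marked(c,b), marked(c,c), marked(c,d), marked(d,a), near(b), near(d)}
2. bind(c,b)  →  {at(a), marked(a,b), marked(b,a), marked(b,b), marked(c,b), marked(c,d), marked(d,a), near(b), near(d)}
3. tag(b,b)  →  {at(a), at(b), marked(a,b), marked(b,a), marked(b,b), marked(c,b), marked(c,d), marked(d,a), near(d)}
4. flip(d,b)  →  {at(a), at(b), at(d), marked(a,b), marked(b,a), marked(b,d), marked(c,b), marked(c,d), marked(d,a)}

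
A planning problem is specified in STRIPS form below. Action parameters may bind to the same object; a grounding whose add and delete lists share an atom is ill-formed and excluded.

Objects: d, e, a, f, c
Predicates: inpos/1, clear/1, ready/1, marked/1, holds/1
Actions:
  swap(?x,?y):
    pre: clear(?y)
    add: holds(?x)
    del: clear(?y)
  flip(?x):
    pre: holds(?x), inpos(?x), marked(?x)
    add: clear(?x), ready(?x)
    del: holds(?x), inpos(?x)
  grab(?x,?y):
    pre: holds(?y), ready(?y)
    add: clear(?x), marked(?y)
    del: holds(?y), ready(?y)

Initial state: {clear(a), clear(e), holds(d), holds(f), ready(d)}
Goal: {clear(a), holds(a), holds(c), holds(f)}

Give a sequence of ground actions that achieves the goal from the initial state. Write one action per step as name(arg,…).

1. swap(a,e)  →  {clear(a), holds(a), holds(d), holds(f), ready(d)}
2. swap(c,a)  →  {holds(a), holds(c), holds(d), holds(f), ready(d)}
3. grab(a,d)  →  {clear(a), holds(a), holds(c), holds(f), marked(d)}

swap(a,e); swap(c,a); grab(a,d)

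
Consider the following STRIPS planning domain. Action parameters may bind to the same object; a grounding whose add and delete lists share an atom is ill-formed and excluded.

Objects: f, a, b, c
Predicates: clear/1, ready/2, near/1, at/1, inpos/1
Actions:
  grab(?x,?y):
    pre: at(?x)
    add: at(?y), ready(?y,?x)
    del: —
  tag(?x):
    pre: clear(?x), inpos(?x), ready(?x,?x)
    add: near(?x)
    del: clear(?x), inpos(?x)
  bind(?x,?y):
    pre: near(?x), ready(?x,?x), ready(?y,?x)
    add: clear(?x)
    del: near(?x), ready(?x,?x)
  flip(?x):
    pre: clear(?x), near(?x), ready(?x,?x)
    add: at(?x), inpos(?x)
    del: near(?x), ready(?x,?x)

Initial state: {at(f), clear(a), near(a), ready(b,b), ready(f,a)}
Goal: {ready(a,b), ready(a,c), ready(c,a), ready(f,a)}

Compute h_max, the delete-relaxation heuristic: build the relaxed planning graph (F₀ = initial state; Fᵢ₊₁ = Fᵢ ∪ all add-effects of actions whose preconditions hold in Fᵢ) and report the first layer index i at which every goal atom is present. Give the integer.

2

F0 = init (5 atoms)
F1 = F0 ∪ {at(a), at(b), at(c), ready(a,f), ready(b,f), ready(c,f), ready(f,f)}  (12 atoms)
F2 = F1 ∪ {ready(a,a), ready(a,b), ready(a,c), ready(b,a), ready(b,c), ready(c,a), ready(c,b), ready(c,c), ready(f,b), ready(f,c)}  (22 atoms)
goal ⊆ F2  ⇒  h_max = 2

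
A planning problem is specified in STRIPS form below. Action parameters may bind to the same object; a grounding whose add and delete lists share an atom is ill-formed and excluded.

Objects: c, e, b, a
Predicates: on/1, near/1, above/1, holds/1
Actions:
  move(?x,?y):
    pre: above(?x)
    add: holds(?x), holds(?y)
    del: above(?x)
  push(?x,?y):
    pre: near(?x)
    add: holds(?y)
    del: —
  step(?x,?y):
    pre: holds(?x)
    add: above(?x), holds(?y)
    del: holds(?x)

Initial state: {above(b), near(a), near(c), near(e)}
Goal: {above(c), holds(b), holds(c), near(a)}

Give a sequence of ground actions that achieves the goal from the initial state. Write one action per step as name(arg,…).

move(b,c); step(c,e); push(c,c)

1. move(b,c)  →  {holds(b), holds(c), near(a), near(c), near(e)}
2. step(c,e)  →  {above(c), holds(b), holds(e), near(a), near(c), near(e)}
3. push(c,c)  →  {above(c), holds(b), holds(c), holds(e), near(a), near(c), near(e)}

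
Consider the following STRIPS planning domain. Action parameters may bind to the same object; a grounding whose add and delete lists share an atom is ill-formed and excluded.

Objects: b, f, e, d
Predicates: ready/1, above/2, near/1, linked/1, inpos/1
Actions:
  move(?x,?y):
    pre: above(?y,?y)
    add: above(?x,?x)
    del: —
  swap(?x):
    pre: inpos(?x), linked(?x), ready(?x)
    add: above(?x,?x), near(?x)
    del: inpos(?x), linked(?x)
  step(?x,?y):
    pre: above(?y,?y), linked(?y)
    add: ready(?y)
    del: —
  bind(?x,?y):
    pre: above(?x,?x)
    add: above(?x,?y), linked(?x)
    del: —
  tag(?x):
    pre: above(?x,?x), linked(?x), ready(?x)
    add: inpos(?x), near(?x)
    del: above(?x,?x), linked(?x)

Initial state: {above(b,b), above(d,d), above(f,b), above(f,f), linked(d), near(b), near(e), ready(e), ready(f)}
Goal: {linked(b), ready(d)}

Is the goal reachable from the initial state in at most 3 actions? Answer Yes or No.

1. step(b,d)  →  {above(b,b), above(d,d), above(f,b), above(f,f), linked(d), near(b), near(e), ready(d), ready(e), ready(f)}
2. bind(b,b)  →  {above(b,b), above(d,d), above(f,b), above(f,f), linked(b), linked(d), near(b), near(e), ready(d), ready(e), ready(f)}
optimal plan length = 2; 2 ≤ 3

Yes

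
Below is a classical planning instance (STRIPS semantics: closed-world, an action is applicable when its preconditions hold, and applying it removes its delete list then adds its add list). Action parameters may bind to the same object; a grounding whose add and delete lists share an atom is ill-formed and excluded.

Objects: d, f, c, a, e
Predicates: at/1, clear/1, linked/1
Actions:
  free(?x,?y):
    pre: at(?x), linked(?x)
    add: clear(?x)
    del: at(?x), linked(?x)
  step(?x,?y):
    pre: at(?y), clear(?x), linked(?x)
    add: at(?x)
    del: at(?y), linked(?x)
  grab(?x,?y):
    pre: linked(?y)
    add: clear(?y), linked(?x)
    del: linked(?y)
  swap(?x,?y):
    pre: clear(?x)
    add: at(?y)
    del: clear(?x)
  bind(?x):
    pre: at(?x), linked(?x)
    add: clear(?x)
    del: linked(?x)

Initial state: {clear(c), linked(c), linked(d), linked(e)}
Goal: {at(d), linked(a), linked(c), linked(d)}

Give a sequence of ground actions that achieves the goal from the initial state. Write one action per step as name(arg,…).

grab(a,e); swap(c,d)

1. grab(a,e)  →  {clear(c), clear(e), linked(a), linked(c), linked(d)}
2. swap(c,d)  →  {at(d), clear(e), linked(a), linked(c), linked(d)}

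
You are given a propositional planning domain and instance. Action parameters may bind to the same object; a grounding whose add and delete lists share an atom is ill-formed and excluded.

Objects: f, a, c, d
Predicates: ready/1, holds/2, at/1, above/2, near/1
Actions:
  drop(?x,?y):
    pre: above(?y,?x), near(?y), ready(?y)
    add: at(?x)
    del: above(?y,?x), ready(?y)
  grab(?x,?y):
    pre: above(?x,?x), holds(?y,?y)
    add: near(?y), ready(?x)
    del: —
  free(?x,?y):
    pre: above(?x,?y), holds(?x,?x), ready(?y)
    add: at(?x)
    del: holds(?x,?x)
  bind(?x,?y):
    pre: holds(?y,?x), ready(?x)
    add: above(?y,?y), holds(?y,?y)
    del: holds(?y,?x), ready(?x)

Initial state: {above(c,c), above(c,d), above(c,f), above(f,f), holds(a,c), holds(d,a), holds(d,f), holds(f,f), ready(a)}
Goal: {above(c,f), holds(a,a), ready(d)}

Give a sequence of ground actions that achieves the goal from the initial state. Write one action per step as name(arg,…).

grab(c,f); bind(a,d); grab(d,f); bind(c,a)

1. grab(c,f)  →  {above(c,c), above(c,d), above(c,f), above(f,f), holds(a,c), holds(d,a), holds(d,f), holds(f,f), near(f), ready(a), ready(c)}
2. bind(a,d)  →  {above(c,c), above(c,d), above(c,f), above(d,d), above(f,f), holds(a,c), holds(d,d), holds(d,f), holds(f,f), near(f), ready(c)}
3. grab(d,f)  →  {above(c,c), above(c,d), above(c,f), above(d,d), above(f,f), holds(a,c), holds(d,d), holds(d,f), holds(f,f), near(f), ready(c), ready(d)}
4. bind(c,a)  →  {above(a,a), above(c,c), above(c,d), above(c,f), above(d,d), above(f,f), holds(a,a), holds(d,d), holds(d,f), holds(f,f), near(f), ready(d)}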